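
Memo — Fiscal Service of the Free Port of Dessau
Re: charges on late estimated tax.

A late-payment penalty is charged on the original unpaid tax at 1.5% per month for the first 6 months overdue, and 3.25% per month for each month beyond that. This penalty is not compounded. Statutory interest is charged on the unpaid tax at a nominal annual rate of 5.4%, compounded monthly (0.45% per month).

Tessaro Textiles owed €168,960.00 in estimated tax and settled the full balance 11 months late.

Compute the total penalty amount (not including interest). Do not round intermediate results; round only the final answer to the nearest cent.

Penalty, months 1–6: 6 × 1.5% × €168,960.00 = €15,206.40
Penalty, months 7–11: 5 × 3.25% × €168,960.00 = €27,456.00
Total penalty = €15,206.40 + €27,456.00 = €42,662.40

€42,662.40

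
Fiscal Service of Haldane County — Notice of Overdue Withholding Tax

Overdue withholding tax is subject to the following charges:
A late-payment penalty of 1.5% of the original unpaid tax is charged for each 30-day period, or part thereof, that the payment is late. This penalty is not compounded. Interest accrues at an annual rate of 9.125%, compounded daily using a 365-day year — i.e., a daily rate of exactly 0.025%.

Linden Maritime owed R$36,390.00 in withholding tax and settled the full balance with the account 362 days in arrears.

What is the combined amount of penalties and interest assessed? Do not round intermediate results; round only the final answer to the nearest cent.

Penalty periods: ⌈362/30⌉ = 13; penalty = 13 × 1.5% × R$36,390.00 = R$7,096.05
Interest: R$36,390.00 × ((1 + 0.00025)^362 − 1) = R$36,390.00 × 0.09470913… = R$3,446.4651…
Penalties + interest = R$7,096.0500 + R$3,446.4651… = R$10,542.52

R$10,542.52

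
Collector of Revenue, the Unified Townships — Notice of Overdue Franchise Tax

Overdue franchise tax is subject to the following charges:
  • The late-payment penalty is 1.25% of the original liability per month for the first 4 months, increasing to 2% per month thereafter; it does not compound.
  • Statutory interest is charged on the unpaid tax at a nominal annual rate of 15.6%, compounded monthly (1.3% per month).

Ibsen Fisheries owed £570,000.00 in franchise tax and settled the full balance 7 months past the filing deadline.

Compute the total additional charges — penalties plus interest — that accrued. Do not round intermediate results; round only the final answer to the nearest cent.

Penalty, months 1–4: 4 × 1.25% × £570,000.00 = £28,500.00
Penalty, months 5–7: 3 × 2% × £570,000.00 = £34,200.00
Interest: £570,000.00 × ((1 + 0.013)^7 − 1) = £570,000.00 × 0.0946269… = £53,937.3344…
Penalties + interest = £62,700.0000 + £53,937.3344… = £116,637.33

£116,637.33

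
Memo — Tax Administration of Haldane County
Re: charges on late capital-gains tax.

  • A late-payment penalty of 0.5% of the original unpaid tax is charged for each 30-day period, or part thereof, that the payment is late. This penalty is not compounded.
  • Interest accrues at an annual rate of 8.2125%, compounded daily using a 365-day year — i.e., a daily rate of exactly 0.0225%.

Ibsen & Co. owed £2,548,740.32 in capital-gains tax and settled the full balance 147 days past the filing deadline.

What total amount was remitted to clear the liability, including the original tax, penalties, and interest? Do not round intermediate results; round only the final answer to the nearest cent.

Penalty periods: ⌈147/30⌉ = 5; penalty = 5 × 0.5% × £2,548,740.32 = £63,718.51…
Interest: £2,548,740.32 × ((1 + 0.000225)^147 − 1) = £2,548,740.32 × 0.03362421… = £85,699.3873…
Total = £2,548,740.32 + £63,718.5080 + £85,699.3873… = £2,698,158.22

£2,698,158.22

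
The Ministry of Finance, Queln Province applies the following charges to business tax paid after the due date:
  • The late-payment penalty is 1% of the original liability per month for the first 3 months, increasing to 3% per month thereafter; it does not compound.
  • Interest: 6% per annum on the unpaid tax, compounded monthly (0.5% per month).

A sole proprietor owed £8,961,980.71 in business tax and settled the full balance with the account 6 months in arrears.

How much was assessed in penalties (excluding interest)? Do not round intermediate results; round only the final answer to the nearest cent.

Penalty, months 1–3: 3 × 1% × £8,961,980.71 = £268,859.42…
Penalty, months 4–6: 3 × 3% × £8,961,980.71 = £806,578.26…
Total penalty = £268,859.42… + £806,578.26… = £1,075,437.69

£1,075,437.69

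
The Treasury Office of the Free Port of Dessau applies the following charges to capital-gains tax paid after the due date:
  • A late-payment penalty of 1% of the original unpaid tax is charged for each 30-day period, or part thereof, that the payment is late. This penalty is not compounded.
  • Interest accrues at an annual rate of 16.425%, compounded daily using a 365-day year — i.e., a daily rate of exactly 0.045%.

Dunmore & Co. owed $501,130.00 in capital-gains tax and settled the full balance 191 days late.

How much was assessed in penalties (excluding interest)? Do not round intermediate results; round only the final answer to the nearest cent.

$35,079.10

Penalty periods: ⌈191/30⌉ = 7; penalty = 7 × 1% × $501,130.00 = $35,079.10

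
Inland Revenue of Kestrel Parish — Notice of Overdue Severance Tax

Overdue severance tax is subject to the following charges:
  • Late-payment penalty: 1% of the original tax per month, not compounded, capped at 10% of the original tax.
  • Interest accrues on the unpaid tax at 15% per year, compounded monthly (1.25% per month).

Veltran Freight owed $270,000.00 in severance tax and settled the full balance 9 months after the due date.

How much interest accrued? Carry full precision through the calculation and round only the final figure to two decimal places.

Interest: $270,000.00 × ((1 + 0.0125)^9 − 1) = $270,000.00 × 0.1182922… = $31,938.8879…

$31,938.89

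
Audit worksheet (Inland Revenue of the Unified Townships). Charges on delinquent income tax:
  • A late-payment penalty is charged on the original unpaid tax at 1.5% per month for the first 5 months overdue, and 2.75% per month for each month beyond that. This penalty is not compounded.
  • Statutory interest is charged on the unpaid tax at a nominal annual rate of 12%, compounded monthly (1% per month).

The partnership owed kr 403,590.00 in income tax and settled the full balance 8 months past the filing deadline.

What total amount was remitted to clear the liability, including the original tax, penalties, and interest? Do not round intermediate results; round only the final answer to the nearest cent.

Penalty, months 1–5: 5 × 1.5% × kr 403,590.00 = kr 30,269.25
Penalty, months 6–8: 3 × 2.75% × kr 403,590.00 = kr 33,296.18…
Interest: kr 403,590.00 × ((1 + 0.01)^8 − 1) = kr 403,590.00 × 0.0828567… = kr 33,440.1378…
Total = kr 403,590.00 + kr 63,565.4250 + kr 33,440.1378… = kr 500,595.56

kr 500,595.56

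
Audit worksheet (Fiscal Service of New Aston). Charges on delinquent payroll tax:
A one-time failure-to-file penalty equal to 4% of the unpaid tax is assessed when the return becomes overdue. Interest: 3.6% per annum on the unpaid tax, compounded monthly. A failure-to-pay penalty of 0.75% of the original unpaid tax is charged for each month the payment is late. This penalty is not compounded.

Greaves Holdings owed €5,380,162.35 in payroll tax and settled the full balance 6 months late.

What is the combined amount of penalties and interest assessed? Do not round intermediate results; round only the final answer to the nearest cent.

Failure-to-file penalty: 4% × €5,380,162.35 = €215,206.49…
Failure-to-pay penalty = 0.75% × €5,380,162.35 × 6 mo = €242,107.31…
Interest (3.6%/yr ÷ 12 = 0.3%/month): €5,380,162.35 × ((1 + 0.003)^6 − 1) = €97,572.1560…
Penalties + interest = €457,313.7998… + €97,572.1560… = €554,885.96

€554,885.96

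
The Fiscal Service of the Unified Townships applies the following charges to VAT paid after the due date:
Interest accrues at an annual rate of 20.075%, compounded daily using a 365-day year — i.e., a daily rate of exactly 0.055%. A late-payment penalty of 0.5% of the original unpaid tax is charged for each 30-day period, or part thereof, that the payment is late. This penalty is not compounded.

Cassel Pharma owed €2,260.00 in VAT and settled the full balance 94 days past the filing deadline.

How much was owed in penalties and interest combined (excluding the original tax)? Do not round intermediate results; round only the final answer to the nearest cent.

Penalty periods: ⌈94/30⌉ = 4; penalty = 4 × 0.5% × €2,260.00 = €45.20
Interest: €2,260.00 × ((1 + 0.00055)^94 − 1) = €2,260.00 × 0.05304481… = €119.8813…
Penalties + interest = €45.2000 + €119.8813… = €165.08

€165.08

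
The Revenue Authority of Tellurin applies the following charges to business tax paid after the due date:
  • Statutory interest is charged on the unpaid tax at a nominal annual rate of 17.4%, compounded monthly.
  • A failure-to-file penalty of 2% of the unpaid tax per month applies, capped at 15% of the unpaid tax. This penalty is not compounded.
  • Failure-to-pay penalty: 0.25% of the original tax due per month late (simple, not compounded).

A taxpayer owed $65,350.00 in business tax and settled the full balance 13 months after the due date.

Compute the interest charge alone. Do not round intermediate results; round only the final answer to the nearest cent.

Interest (17.4%/yr ÷ 12 = 1.45%/month): $65,350.00 × ((1 + 0.0145)^13 − 1) = $13,449.2819…

$13,449.28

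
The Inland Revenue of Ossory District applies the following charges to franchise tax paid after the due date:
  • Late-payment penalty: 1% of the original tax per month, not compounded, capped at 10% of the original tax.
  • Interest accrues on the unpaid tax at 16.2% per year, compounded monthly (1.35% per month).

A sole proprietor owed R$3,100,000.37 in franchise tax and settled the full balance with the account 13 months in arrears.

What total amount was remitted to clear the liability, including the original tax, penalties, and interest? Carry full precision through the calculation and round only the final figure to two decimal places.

Penalty (uncapped): 13 × 1% × R$3,100,000.37 = R$403,000.05…; cap = 10% × R$3,100,000.37 = R$310,000.04… → penalty = R$310,000.04…
Interest: R$3,100,000.37 × ((1 + 0.0135)^13 − 1) = R$3,100,000.37 × 0.1904435… = R$590,374.9318…
Total = R$3,100,000.37 + R$310,000.0370 + R$590,374.9318… = R$4,000,375.34

R$4,000,375.34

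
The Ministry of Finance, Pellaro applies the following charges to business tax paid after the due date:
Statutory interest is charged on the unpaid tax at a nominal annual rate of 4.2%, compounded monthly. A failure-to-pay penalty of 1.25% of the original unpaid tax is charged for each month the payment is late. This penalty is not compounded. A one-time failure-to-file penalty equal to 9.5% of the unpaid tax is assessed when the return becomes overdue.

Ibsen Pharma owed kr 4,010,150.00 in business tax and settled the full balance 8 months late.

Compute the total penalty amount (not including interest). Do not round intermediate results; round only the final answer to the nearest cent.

kr 781,979.25

Failure-to-file penalty: 9.5% × kr 4,010,150.00 = kr 380,964.25
Failure-to-pay penalty: 8 × 1.25% × kr 4,010,150.00 = kr 401,015.00
Total penalty = kr 380,964.25 + kr 401,015.00 = kr 781,979.25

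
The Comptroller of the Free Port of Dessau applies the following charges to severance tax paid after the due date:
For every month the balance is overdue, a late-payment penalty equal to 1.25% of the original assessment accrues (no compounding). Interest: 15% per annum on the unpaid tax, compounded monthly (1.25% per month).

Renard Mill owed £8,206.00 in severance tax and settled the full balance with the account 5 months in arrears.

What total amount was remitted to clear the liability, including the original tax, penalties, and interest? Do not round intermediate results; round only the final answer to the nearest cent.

£9,244.73

Late-payment penalty: 5 × 1.25% × £8,206.00 = £512.88…
Interest: £8,206.00 × ((1 + 0.0125)^5 − 1) = £8,206.00 × 0.0640822… = £525.8582…
Total = £8,206.00 + £512.8750 + £525.8582… = £9,244.73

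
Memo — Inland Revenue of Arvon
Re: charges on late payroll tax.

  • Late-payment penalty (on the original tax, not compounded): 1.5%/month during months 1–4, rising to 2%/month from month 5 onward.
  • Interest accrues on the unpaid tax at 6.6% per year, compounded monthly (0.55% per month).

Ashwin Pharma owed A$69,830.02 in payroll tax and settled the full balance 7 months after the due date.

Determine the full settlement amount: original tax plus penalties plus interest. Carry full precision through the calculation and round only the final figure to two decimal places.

Penalty, months 1–4: 4 × 1.5% × A$69,830.02 = A$4,189.80…
Penalty, months 5–7: 3 × 2% × A$69,830.02 = A$4,189.80…
Interest: A$69,830.02 × ((1 + 0.0055)^7 − 1) = A$69,830.02 × 0.0391411… = A$2,733.2242…
Total = A$69,830.02 + A$8,379.6024 + A$2,733.2242… = A$80,942.85

A$80,942.85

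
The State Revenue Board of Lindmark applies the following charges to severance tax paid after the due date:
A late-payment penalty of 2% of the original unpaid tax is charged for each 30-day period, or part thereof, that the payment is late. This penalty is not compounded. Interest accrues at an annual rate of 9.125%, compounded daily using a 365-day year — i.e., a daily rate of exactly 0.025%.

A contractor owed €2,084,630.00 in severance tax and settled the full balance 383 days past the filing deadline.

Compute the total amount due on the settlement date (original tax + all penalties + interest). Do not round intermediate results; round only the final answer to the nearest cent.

Penalty periods: ⌈383/30⌉ = 13; penalty = 13 × 2% × €2,084,630.00 = €542,003.80
Interest: €2,084,630.00 × ((1 + 0.00025)^383 − 1) = €2,084,630.00 × 0.10047074… = €209,444.3176…
Total = €2,084,630.00 + €542,003.8000 + €209,444.3176… = €2,836,078.12

€2,836,078.12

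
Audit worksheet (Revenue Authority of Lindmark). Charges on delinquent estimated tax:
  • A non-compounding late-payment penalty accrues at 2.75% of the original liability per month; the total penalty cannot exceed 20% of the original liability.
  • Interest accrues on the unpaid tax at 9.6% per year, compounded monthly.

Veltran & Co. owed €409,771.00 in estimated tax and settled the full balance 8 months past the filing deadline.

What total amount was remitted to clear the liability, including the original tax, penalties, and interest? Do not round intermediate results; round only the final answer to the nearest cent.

€518,696.72

Penalty (uncapped): 8 × 2.75% × €409,771.00 = €90,149.62; cap = 20% × €409,771.00 = €81,954.20 → penalty = €81,954.20
Interest (9.6%/yr ÷ 12 = 0.8%/month): €409,771.00 × ((1 + 0.008)^8 − 1) = €26,971.5208…
Total = €409,771.00 + €81,954.2000 + €26,971.5208… = €518,696.72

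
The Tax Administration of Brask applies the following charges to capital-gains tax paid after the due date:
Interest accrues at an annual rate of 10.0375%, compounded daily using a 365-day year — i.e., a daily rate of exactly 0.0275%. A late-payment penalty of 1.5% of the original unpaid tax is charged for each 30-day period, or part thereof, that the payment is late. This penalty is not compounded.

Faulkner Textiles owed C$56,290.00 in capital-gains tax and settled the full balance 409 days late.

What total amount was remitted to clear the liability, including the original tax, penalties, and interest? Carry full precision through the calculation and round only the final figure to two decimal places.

C$74,810.93

Penalty periods: ⌈409/30⌉ = 14; penalty = 14 × 1.5% × C$56,290.00 = C$11,820.90
Interest: C$56,290.00 × ((1 + 0.000275)^409 − 1) = C$56,290.00 × 0.11902698… = C$6,700.0286…
Total = C$56,290.00 + C$11,820.9000 + C$6,700.0286… = C$74,810.93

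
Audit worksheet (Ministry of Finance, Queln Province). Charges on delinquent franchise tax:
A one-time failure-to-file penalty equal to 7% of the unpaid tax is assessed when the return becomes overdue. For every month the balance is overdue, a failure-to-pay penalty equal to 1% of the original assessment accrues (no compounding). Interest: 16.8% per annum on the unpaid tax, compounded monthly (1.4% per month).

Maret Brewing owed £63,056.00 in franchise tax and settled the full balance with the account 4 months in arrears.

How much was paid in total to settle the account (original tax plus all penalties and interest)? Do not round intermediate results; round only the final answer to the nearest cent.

£73,598.14

Failure-to-file penalty: 7% × £63,056.00 = £4,413.92
Failure-to-pay penalty = 1% × £63,056.00 × 4 mo = £2,522.24
Interest: £63,056.00 × ((1 + 0.014)^4 − 1) = £63,056.00 × 0.0571870… = £3,605.9844…
Total = £63,056.00 + £6,936.1600 + £3,605.9844… = £73,598.14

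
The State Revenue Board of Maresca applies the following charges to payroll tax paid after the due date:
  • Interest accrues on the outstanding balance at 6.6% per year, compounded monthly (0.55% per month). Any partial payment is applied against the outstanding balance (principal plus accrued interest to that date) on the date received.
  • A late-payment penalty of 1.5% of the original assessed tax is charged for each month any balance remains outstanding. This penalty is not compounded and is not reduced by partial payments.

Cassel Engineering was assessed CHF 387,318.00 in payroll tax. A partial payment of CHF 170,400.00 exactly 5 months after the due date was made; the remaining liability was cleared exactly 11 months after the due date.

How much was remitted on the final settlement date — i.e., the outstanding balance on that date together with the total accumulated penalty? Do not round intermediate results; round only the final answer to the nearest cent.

Balance at month 5: CHF 387,318.0000 × (1 + 0.0055)^5 = CHF 398,087.0549…
After CHF 170,400.00 payment: CHF 398,087.0549… − CHF 170,400.00 = CHF 227,687.0549…
Balance at month 11: CHF 227,687.0549… × (1 + 0.0055)^6 = CHF 235,304.8014…
Penalty: 11 × 1.5% × CHF 387,318.00 = CHF 63,907.47
Final settlement = outstanding balance + penalty = CHF 235,304.8014… + CHF 63,907.47 = CHF 299,212.27

CHF 299,212.27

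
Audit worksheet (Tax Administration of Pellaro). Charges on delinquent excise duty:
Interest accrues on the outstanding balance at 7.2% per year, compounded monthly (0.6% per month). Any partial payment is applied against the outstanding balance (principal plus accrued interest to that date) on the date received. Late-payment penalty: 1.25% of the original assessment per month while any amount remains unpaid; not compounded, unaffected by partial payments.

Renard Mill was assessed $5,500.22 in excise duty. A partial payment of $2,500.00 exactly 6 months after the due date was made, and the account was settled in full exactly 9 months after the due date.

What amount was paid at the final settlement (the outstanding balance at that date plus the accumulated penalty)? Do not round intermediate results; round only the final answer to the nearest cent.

$3,877.97

Balance at month 6: $5,500.2200 × (1 + 0.006)^6 = $5,701.2219…
After $2,500.00 payment: $5,701.2219… − $2,500.00 = $3,201.2219…
Balance at month 9: $3,201.2219… × (1 + 0.006)^3 = $3,259.1903…
Penalty: 9 × 1.25% × $5,500.22 = $618.77…
Final settlement = outstanding balance + penalty = $3,259.1903… + $618.77… = $3,877.97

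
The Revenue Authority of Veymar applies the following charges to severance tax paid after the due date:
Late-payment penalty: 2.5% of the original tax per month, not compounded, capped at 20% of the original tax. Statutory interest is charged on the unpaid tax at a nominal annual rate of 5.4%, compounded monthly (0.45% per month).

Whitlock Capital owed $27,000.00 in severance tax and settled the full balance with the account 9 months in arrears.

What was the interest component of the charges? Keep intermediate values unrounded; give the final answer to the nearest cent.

Interest: $27,000.00 × ((1 + 0.0045)^9 − 1) = $27,000.00 × 0.0412367… = $1,113.3911…

$1,113.39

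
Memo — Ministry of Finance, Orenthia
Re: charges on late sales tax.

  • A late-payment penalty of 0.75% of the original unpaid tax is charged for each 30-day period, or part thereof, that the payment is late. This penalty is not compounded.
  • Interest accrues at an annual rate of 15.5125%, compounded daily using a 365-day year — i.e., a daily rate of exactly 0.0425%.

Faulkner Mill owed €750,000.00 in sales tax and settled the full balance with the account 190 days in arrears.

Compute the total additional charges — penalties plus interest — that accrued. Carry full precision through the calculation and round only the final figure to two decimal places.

€102,435.93

Penalty periods: ⌈190/30⌉ = 7; penalty = 7 × 0.75% × €750,000.00 = €39,375.00
Interest: €750,000.00 × ((1 + 0.000425)^190 − 1) = €750,000.00 × 0.08408124… = €63,060.9305…
Penalties + interest = €39,375.0000 + €63,060.9305… = €102,435.93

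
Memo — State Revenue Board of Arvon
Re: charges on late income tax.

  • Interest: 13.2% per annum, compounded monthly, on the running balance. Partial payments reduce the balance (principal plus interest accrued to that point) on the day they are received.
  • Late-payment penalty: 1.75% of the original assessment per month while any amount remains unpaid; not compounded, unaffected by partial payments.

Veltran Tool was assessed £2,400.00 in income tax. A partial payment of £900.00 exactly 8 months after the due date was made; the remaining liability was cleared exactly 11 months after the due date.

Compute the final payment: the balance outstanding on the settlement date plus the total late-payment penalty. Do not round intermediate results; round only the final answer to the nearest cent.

£2,238.88

Monthly rate = 13.2% ÷ 12 = 1.1%
Balance at month 8: £2,400.0000 × (1 + 0.011)^8 = £2,619.5126…
After £900.00 payment: £2,619.5126… − £900.00 = £1,719.5126…
Balance at month 11: £1,719.5126… × (1 + 0.011)^3 = £1,776.8830…
Penalty: 11 × 1.75% × £2,400.00 = £462.00
Final settlement = outstanding balance + penalty = £1,776.8830… + £462.00 = £2,238.88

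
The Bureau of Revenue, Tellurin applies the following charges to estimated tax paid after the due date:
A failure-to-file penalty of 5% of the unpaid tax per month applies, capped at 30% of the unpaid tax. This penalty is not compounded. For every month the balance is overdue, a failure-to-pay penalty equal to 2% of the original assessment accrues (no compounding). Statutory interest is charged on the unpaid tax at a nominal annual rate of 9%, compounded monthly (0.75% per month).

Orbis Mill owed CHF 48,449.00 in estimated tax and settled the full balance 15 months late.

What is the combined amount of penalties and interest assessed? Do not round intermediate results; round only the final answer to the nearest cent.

CHF 34,815.58

Failure-to-file: 15 × 5% × CHF 48,449.00 = CHF 36,336.75, capped at 30% × CHF 48,449.00 = CHF 14,534.70
Failure-to-pay penalty = 2% × CHF 48,449.00 × 15 mo = CHF 14,534.70
Interest: CHF 48,449.00 × ((1 + 0.0075)^15 − 1) = CHF 48,449.00 × 0.1186026… = CHF 5,746.1771…
Penalties + interest = CHF 29,069.4000 + CHF 5,746.1771… = CHF 34,815.58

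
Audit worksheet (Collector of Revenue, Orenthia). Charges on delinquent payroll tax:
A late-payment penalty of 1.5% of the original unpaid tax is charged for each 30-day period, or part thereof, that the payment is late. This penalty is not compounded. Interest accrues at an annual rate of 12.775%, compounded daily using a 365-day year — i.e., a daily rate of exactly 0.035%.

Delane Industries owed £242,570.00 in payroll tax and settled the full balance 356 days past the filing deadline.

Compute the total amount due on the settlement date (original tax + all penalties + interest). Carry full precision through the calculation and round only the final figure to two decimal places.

Penalty periods: ⌈356/30⌉ = 12; penalty = 12 × 1.5% × £242,570.00 = £43,662.60
Interest: £242,570.00 × ((1 + 0.00035)^356 − 1) = £242,570.00 × 0.13267059… = £32,181.9055…
Total = £242,570.00 + £43,662.6000 + £32,181.9055… = £318,414.51

£318,414.51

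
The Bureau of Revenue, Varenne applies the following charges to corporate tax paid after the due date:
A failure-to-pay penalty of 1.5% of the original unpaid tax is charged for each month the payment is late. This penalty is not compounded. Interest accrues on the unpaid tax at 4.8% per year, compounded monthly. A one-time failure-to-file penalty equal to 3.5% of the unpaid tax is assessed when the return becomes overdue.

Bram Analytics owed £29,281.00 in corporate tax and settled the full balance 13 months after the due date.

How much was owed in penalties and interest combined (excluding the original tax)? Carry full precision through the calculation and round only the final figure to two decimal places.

£8,294.33

Failure-to-file penalty: 3.5% × £29,281.00 = £1,024.84…
Failure-to-pay penalty: 13 × 1.5% × £29,281.00 = £5,709.80…
Interest (4.8%/yr ÷ 12 = 0.4%/month): £29,281.00 × ((1 + 0.004)^13 − 1) = £1,559.6960…
Penalties + interest = £6,734.6300 + £1,559.6960… = £8,294.33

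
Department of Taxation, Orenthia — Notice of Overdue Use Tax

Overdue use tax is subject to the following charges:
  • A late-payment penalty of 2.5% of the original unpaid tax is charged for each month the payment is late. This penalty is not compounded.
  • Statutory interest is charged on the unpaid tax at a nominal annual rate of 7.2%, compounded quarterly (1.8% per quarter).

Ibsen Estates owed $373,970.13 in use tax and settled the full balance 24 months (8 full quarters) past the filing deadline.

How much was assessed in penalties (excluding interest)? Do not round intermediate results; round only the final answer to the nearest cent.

Late-payment penalty = 2.5% × $373,970.13 × 24 mo = $224,382.08…

$224,382.08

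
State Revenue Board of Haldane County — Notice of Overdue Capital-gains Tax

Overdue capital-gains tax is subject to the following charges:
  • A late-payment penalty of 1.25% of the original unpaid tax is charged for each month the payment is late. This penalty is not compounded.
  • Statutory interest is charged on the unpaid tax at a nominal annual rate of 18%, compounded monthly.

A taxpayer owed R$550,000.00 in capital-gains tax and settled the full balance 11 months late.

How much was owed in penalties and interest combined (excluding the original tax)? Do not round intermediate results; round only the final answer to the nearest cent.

R$173,496.92

Late-payment penalty: 11 × 1.25% × R$550,000.00 = R$75,625.00
Interest (18%/yr ÷ 12 = 1.5%/month): R$550,000.00 × ((1 + 0.015)^11 − 1) = R$97,871.9156…
Penalties + interest = R$75,625.0000 + R$97,871.9156… = R$173,496.92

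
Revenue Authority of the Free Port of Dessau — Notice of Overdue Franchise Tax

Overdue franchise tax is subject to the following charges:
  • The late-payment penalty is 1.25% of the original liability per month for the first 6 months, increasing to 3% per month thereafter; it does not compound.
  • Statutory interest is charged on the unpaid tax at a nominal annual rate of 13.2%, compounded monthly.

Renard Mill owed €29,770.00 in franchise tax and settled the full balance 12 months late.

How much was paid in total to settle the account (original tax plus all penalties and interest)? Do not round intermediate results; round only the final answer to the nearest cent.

€41,537.67

Penalty, months 1–6: 6 × 1.25% × €29,770.00 = €2,232.75
Penalty, months 7–12: 6 × 3% × €29,770.00 = €5,358.60
Interest (13.2%/yr ÷ 12 = 1.1%/month): €29,770.00 × ((1 + 0.011)^12 − 1) = €4,176.3201…
Total = €29,770.00 + €7,591.3500 + €4,176.3201… = €41,537.67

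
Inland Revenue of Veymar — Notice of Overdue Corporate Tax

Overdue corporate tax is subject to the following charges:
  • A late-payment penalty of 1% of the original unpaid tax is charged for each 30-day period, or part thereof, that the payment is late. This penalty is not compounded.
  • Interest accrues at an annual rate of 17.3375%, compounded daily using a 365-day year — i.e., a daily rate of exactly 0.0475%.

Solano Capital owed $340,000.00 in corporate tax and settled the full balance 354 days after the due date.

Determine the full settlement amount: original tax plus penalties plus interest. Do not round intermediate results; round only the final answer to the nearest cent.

$443,042.72

Penalty periods: ⌈354/30⌉ = 12; penalty = 12 × 1% × $340,000.00 = $40,800.00
Interest: $340,000.00 × ((1 + 0.000475)^354 − 1) = $340,000.00 × 0.18306683… = $62,242.7229…
Total = $340,000.00 + $40,800.0000 + $62,242.7229… = $443,042.72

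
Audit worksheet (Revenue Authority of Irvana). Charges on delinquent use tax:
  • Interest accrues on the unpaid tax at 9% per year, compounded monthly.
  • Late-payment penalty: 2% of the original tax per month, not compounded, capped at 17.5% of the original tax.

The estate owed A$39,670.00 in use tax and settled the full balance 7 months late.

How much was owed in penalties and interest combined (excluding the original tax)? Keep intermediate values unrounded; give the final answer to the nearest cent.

Penalty: 7 × 2% × A$39,670.00 = A$5,553.80 (below the 17.5% cap of A$6,942.25)
Interest (9%/yr ÷ 12 = 0.75%/month): A$39,670.00 × ((1 + 0.0075)^7 − 1) = A$2,130.1254…
Penalties + interest = A$5,553.8000 + A$2,130.1254… = A$7,683.93

A$7,683.93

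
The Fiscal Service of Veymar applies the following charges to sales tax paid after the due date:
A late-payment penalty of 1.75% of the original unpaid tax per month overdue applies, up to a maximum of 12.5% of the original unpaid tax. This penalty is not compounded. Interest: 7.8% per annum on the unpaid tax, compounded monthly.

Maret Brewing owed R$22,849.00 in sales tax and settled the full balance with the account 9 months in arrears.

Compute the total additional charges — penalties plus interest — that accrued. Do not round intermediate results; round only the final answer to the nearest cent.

Penalty (uncapped): 9 × 1.75% × R$22,849.00 = R$3,598.72…; cap = 12.5% × R$22,849.00 = R$2,856.13… → penalty = R$2,856.13…
Interest (7.8%/yr ÷ 12 = 0.65%/month): R$22,849.00 × ((1 + 0.0065)^9 − 1) = R$1,371.9521…
Penalties + interest = R$2,856.1250 + R$1,371.9521… = R$4,228.08

R$4,228.08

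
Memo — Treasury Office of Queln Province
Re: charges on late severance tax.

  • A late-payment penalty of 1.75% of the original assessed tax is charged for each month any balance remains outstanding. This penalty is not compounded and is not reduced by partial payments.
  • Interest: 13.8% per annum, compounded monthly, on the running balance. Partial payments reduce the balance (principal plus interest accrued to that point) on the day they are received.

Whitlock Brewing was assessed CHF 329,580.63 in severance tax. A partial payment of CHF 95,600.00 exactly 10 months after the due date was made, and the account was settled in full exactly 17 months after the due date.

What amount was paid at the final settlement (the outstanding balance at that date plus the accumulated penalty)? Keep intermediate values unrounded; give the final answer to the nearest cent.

CHF 394,780.25

Monthly rate = 13.8% ÷ 12 = 1.15%
Balance at month 10: CHF 329,580.6300 × (1 + 0.0115)^10 = CHF 369,505.1967…
After CHF 95,600.00 payment: CHF 369,505.1967… − CHF 95,600.00 = CHF 273,905.1967…
Balance at month 17: CHF 273,905.1967… × (1 + 0.0115)^7 = CHF 296,730.0172…
Penalty: 17 × 1.75% × CHF 329,580.63 = CHF 98,050.24…
Final settlement = outstanding balance + penalty = CHF 296,730.0172… + CHF 98,050.24… = CHF 394,780.25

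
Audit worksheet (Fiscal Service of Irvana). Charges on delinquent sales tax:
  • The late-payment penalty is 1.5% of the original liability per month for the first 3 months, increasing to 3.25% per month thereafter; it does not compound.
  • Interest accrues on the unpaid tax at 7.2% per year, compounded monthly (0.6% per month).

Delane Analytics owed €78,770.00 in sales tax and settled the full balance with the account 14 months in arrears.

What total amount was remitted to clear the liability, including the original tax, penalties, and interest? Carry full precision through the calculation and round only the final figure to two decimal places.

€117,355.95

Penalty, months 1–3: 3 × 1.5% × €78,770.00 = €3,544.65
Penalty, months 4–14: 11 × 3.25% × €78,770.00 = €28,160.28…
Interest: €78,770.00 × ((1 + 0.006)^14 − 1) = €78,770.00 × 0.0873559… = €6,881.0272…
Total = €78,770.00 + €31,704.9250 + €6,881.0272… = €117,355.95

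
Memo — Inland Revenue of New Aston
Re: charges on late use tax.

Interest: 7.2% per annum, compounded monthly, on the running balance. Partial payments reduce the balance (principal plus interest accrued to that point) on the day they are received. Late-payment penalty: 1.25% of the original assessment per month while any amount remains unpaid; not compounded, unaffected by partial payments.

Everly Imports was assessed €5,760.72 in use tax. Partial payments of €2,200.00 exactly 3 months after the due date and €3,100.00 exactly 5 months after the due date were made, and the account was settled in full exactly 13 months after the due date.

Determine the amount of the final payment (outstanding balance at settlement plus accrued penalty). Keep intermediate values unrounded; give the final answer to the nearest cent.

Monthly rate = 7.2% ÷ 12 = 0.6%
Balance at month 3: €5,760.7200 × (1 + 0.006)^3 = €5,865.0364…
After €2,200.00 payment: €5,865.0364… − €2,200.00 = €3,665.0364…
Balance at month 5: €3,665.0364… × (1 + 0.006)^2 = €3,709.1487…
After €3,100.00 payment: €3,709.1487… − €3,100.00 = €609.1487…
Balance at month 13: €609.1487… × (1 + 0.006)^8 = €639.0093…
Penalty: 13 × 1.25% × €5,760.72 = €936.12…
Final settlement = outstanding balance + penalty = €639.0093… + €936.12… = €1,575.13

€1,575.13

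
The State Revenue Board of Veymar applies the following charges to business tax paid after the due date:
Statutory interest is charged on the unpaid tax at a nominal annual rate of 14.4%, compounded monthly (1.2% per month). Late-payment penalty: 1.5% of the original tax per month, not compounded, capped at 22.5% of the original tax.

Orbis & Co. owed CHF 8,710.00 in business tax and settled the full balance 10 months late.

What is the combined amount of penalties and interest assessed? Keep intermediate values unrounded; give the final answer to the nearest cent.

CHF 2,409.99

Penalty: 10 × 1.5% × CHF 8,710.00 = CHF 1,306.50 (below the 22.5% cap of CHF 1,959.75)
Interest: CHF 8,710.00 × ((1 + 0.012)^10 − 1) = CHF 8,710.00 × 0.1266918… = CHF 1,103.4854…
Penalties + interest = CHF 1,306.5000 + CHF 1,103.4854… = CHF 2,409.99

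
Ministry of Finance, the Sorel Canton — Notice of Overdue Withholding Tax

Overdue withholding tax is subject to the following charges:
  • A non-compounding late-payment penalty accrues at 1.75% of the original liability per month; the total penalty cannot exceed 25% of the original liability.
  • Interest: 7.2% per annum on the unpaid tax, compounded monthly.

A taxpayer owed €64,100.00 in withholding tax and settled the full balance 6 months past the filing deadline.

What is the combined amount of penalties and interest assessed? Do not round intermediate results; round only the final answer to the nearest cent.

Penalty: 6 × 1.75% × €64,100.00 = €6,730.50 (below the 25% cap of €16,025.00)
Interest (7.2%/yr ÷ 12 = 0.6%/month): €64,100.00 × ((1 + 0.006)^6 − 1) = €2,342.4922…
Penalties + interest = €6,730.5000 + €2,342.4922… = €9,072.99

€9,072.99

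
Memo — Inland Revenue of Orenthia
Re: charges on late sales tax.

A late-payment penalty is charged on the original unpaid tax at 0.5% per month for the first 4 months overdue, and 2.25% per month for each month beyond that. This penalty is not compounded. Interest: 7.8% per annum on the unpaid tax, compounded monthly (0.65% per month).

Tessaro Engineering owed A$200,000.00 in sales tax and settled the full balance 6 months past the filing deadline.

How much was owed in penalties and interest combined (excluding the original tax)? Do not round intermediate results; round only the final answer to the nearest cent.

Penalty, months 1–4: 4 × 0.5% × A$200,000.00 = A$4,000.00
Penalty, months 5–6: 2 × 2.25% × A$200,000.00 = A$9,000.00
Interest: A$200,000.00 × ((1 + 0.0065)^6 − 1) = A$200,000.00 × 0.0396393… = A$7,927.8539…
Penalties + interest = A$13,000.0000 + A$7,927.8539… = A$20,927.85

A$20,927.85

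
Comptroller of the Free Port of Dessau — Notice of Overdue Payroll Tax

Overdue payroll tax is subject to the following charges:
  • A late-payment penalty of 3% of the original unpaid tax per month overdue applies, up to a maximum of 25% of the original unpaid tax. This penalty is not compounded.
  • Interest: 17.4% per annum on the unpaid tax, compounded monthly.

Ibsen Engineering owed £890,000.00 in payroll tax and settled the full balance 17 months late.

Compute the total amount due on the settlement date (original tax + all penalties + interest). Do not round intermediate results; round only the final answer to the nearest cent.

Penalty (uncapped): 17 × 3% × £890,000.00 = £453,900.00; cap = 25% × £890,000.00 = £222,500.00 → penalty = £222,500.00
Interest (17.4%/yr ÷ 12 = 1.45%/month): £890,000.00 × ((1 + 0.0145)^17 − 1) = £246,775.9578…
Total = £890,000.00 + £222,500.0000 + £246,775.9578… = £1,359,275.96

£1,359,275.96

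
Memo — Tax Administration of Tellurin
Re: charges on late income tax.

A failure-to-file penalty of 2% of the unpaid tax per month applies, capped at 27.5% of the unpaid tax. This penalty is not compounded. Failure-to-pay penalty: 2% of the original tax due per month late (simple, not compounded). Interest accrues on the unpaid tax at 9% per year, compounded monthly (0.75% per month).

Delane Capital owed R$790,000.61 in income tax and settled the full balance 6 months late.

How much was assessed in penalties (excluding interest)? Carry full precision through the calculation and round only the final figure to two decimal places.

R$189,600.15

Failure-to-file: 6 × 2% × R$790,000.61 = R$94,800.07… (under the 27.5% cap)
Failure-to-pay penalty: 6 × 2% × R$790,000.61 = R$94,800.07…
Total penalty = R$94,800.07… + R$94,800.07… = R$189,600.15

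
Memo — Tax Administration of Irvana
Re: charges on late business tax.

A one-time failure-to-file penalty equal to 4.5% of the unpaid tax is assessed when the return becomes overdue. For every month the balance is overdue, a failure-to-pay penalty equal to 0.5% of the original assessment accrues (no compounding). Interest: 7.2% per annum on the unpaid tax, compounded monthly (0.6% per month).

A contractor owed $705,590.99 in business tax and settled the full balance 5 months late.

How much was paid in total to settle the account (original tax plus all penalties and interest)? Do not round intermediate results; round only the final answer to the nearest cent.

$776,405.63

Failure-to-file penalty: 4.5% × $705,590.99 = $31,751.59…
Failure-to-pay penalty = 0.5% × $705,590.99 × 5 mo = $17,639.77…
Interest: $705,590.99 × ((1 + 0.006)^5 − 1) = $705,590.99 × 0.0303622… = $21,423.2711…
Total = $705,590.99 + $49,391.3693 + $21,423.2711… = $776,405.63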